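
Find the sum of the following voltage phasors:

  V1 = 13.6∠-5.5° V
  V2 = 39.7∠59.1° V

Step 1 — Convert each phasor to rectangular form:
  V1 = 13.6·(cos(-5.5°) + j·sin(-5.5°)) = 13.54 - j1.304 V
  V2 = 39.7·(cos(59.1°) + j·sin(59.1°)) = 20.39 + j34.07 V
Step 2 — Sum components: V_total = 33.92 + j32.76 V.
Step 3 — Convert to polar: |V_total| = 47.16 V, ∠V_total = 44.0°.

V_total = 47.16∠44.0° V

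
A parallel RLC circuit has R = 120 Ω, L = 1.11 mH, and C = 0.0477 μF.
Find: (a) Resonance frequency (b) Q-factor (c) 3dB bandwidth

Step 1 — Resonance: ω₀ = 1/√(LC) = 1/√(0.00111·4.77e-08) = 1.374e+05 rad/s.
Step 2 — f₀ = ω₀/(2π) = 2.187e+04 Hz.
Step 3 — Parallel Q: Q = R/(ω₀L) = 120/(1.374e+05·0.00111) = 0.7866.
Step 4 — Bandwidth: Δω = ω₀/Q = 1.747e+05 rad/s; BW = Δω/(2π) = 2.78e+04 Hz.

(a) f₀ = 2.187e+04 Hz  (b) Q = 0.7866  (c) BW = 2.78e+04 Hz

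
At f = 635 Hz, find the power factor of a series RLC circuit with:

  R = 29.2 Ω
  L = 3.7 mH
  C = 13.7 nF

Step 1 — Angular frequency: ω = 2π·f = 2π·635 = 3990 rad/s.
Step 2 — Component impedances:
  R: Z = R = 29.2 Ω
  L: Z = jωL = j·3990·0.0037 = 0 + j14.76 Ω
  C: Z = 1/(jωC) = -j/(ω·C) = 0 - j1.829e+04 Ω
Step 3 — Series combination: Z_total = R + L + C = 29.2 - j1.828e+04 Ω = 1.828e+04∠-89.9° Ω.
Step 4 — Power factor: PF = cos(φ) = Re(Z)/|Z| = 29.2/1.828e+04 = 0.001597.
Step 5 — Type: Im(Z) = -1.828e+04 ⇒ leading (phase φ = -89.9°).

PF = 0.001597 (leading, φ = -89.9°)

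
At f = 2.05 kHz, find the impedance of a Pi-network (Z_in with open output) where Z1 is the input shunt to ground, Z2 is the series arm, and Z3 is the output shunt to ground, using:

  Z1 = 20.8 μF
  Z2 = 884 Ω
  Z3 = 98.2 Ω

Step 1 — Angular frequency: ω = 2π·f = 2π·2050 = 1.288e+04 rad/s.
Step 2 — Component impedances:
  Z1: Z = 1/(jωC) = -j/(ω·C) = 0 - j3.733 Ω
  Z2: Z = R = 884 Ω
  Z3: Z = R = 98.2 Ω
Step 3 — With open output, the series arm Z2 and the output shunt Z3 appear in series to ground: Z2 + Z3 = 982.2 Ω.
Step 4 — Parallel with input shunt Z1: Z_in = Z1 || (Z2 + Z3) = 0.01418 - j3.732 Ω = 3.732∠-89.8° Ω.

Z = 0.01418 - j3.732 Ω = 3.732∠-89.8° Ω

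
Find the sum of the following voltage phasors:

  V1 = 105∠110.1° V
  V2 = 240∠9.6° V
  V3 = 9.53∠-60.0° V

Step 1 — Convert each phasor to rectangular form:
  V1 = 105·(cos(110.1°) + j·sin(110.1°)) = -36.08 + j98.6 V
  V2 = 240·(cos(9.6°) + j·sin(9.6°)) = 236.6 + j40.02 V
  V3 = 9.53·(cos(-60.0°) + j·sin(-60.0°)) = 4.765 - j8.253 V
Step 2 — Sum components: V_total = 205.3 + j130.4 V.
Step 3 — Convert to polar: |V_total| = 243.2 V, ∠V_total = 32.4°.

V_total = 243.2∠32.4° V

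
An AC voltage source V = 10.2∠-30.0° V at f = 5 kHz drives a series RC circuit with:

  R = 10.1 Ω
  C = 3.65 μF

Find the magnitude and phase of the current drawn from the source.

Step 1 — Angular frequency: ω = 2π·f = 2π·5000 = 3.142e+04 rad/s.
Step 2 — Component impedances:
  R: Z = R = 10.1 Ω
  C: Z = 1/(jωC) = -j/(ω·C) = 0 - j8.721 Ω
Step 3 — Series combination: Z_total = R + C = 10.1 - j8.721 Ω = 13.34∠-40.8° Ω.
Step 4 — Source phasor: V = 10.2∠-30.0° V = 8.833 - j5.1 V.
Step 5 — Ohm's law: I = V / Z_total = (8.833 - j5.1) / (10.1 - j8.721) = 0.7508 + j0.1433 A.
Step 6 — Convert to polar: |I| = 0.7644 A, ∠I = 10.8°.

I = 0.7644∠10.8° A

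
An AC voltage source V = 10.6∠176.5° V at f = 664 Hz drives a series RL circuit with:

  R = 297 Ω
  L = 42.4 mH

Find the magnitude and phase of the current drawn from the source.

Step 1 — Angular frequency: ω = 2π·f = 2π·664 = 4172 rad/s.
Step 2 — Component impedances:
  R: Z = R = 297 Ω
  L: Z = jωL = j·4172·0.0424 = 0 + j176.9 Ω
Step 3 — Series combination: Z_total = R + L = 297 + j176.9 Ω = 345.7∠30.8° Ω.
Step 4 — Source phasor: V = 10.6∠176.5° V = -10.58 + j0.6471 V.
Step 5 — Ohm's law: I = V / Z_total = (-10.58 + j0.6471) / (297 + j176.9) = -0.02534 + j0.01727 A.
Step 6 — Convert to polar: |I| = 0.03066 A, ∠I = 145.7°.

I = 0.03066∠145.7° A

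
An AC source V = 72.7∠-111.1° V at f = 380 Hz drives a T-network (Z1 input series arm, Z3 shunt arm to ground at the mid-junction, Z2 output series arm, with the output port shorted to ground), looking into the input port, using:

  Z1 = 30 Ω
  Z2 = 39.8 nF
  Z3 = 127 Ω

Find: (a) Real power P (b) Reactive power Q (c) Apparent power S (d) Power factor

Step 1 — Angular frequency: ω = 2π·f = 2π·380 = 2388 rad/s.
Step 2 — Component impedances:
  Z1: Z = R = 30 Ω
  Z2: Z = 1/(jωC) = -j/(ω·C) = 0 - j1.052e+04 Ω
  Z3: Z = R = 127 Ω
Step 3 — With the output port shorted to ground, the output series arm Z2 runs from the junction to ground; the shunt arm Z3 also runs from the junction to ground. They appear in parallel: Z3 || Z2 = 127 - j1.532 Ω.
Step 4 — Series with input arm Z1: Z_in = Z1 + (Z3 || Z2) = 157 - j1.532 Ω = 157∠-0.6° Ω.
Step 5 — Source phasor: V = 72.7∠-111.1° V = -26.17 - j67.83 V.
Step 6 — Current: I = V / Z = -0.1625 - j0.4336 A = 0.4631∠-110.5° A.
Step 7 — Complex power: S = V·I* = 33.67 - j0.3286 VA.
Step 8 — Real power: P = Re(S) = 33.67 W.
Step 9 — Reactive power: Q = Im(S) = -0.3286 VAR.
Step 10 — Apparent power: |S| = 33.67 VA.
Step 11 — Power factor: PF = P/|S| = 1 (leading).

(a) P = 33.67 W  (b) Q = -0.3286 VAR  (c) S = 33.67 VA  (d) PF = 1 (leading)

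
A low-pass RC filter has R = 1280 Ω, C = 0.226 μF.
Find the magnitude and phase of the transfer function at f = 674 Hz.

Step 1 — Angular frequency: ω = 2π·674 = 4235 rad/s.
Step 2 — Transfer function: H(jω) = 1/(1 + jωRC).
Step 3 — Denominator: 1 + jωRC = 1 + j·4235·1280·2.26e-07 = 1 + j1.225.
Step 4 — H = 0.3999 - j0.4899.
Step 5 — Magnitude: |H| = 0.6324 (-4.0 dB); phase: φ = -50.8°.

|H| = 0.6324 (-4.0 dB), φ = -50.8°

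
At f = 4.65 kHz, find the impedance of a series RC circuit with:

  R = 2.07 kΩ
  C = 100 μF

Step 1 — Angular frequency: ω = 2π·f = 2π·4650 = 2.922e+04 rad/s.
Step 2 — Component impedances:
  R: Z = R = 2070 Ω
  C: Z = 1/(jωC) = -j/(ω·C) = 0 - j0.3423 Ω
Step 3 — Series combination: Z_total = R + C = 2070 - j0.3423 Ω = 2070∠-0.0° Ω.

Z = 2070 - j0.3423 Ω = 2070∠-0.0° Ω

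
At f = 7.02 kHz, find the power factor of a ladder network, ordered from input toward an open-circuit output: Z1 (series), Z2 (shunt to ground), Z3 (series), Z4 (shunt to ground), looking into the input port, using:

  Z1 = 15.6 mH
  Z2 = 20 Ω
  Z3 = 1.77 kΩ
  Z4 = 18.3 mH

Step 1 — Angular frequency: ω = 2π·f = 2π·7020 = 4.411e+04 rad/s.
Step 2 — Component impedances:
  Z1: Z = jωL = j·4.411e+04·0.0156 = 0 + j688.1 Ω
  Z2: Z = R = 20 Ω
  Z3: Z = R = 1770 Ω
  Z4: Z = jωL = j·4.411e+04·0.0183 = 0 + j807.2 Ω
Step 3 — Ladder network (open output): work backward from the far end, alternating series and parallel combinations. Z_in = 19.81 + j688.2 Ω = 688.5∠88.4° Ω.
Step 4 — Power factor: PF = cos(φ) = Re(Z)/|Z| = 19.814/688.45 = 0.02878.
Step 5 — Type: Im(Z) = 688.2 ⇒ lagging (phase φ = 88.4°).

PF = 0.02878 (lagging, φ = 88.4°)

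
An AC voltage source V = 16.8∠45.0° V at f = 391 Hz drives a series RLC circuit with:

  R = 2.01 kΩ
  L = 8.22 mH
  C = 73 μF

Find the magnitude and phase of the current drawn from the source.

Step 1 — Angular frequency: ω = 2π·f = 2π·391 = 2457 rad/s.
Step 2 — Component impedances:
  R: Z = R = 2010 Ω
  L: Z = jωL = j·2457·0.00822 = 0 + j20.19 Ω
  C: Z = 1/(jωC) = -j/(ω·C) = 0 - j5.576 Ω
Step 3 — Series combination: Z_total = R + L + C = 2010 + j14.62 Ω = 2010∠0.4° Ω.
Step 4 — Source phasor: V = 16.8∠45.0° V = 11.88 + j11.88 V.
Step 5 — Ohm's law: I = V / Z_total = (11.88 + j11.88) / (2010 + j14.62) = 0.005953 + j0.005867 A.
Step 6 — Convert to polar: |I| = 0.008358 A, ∠I = 44.6°.

I = 0.008358∠44.6° A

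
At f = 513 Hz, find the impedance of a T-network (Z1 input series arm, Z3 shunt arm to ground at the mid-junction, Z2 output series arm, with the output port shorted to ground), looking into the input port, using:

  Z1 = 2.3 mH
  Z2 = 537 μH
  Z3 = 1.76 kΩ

Step 1 — Angular frequency: ω = 2π·f = 2π·513 = 3223 rad/s.
Step 2 — Component impedances:
  Z1: Z = jωL = j·3223·0.0023 = 0 + j7.414 Ω
  Z2: Z = jωL = j·3223·0.000537 = 0 + j1.731 Ω
  Z3: Z = R = 1760 Ω
Step 3 — With the output port shorted to ground, the output series arm Z2 runs from the junction to ground; the shunt arm Z3 also runs from the junction to ground. They appear in parallel: Z3 || Z2 = 0.001702 + j1.731 Ω.
Step 4 — Series with input arm Z1: Z_in = Z1 + (Z3 || Z2) = 0.001702 + j9.144 Ω = 9.144∠90.0° Ω.

Z = 0.001702 + j9.144 Ω = 9.144∠90.0° Ω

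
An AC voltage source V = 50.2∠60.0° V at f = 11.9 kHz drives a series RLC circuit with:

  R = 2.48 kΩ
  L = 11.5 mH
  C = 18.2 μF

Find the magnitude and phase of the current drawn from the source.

Step 1 — Angular frequency: ω = 2π·f = 2π·1.19e+04 = 7.477e+04 rad/s.
Step 2 — Component impedances:
  R: Z = R = 2480 Ω
  L: Z = jωL = j·7.477e+04·0.0115 = 0 + j859.9 Ω
  C: Z = 1/(jωC) = -j/(ω·C) = 0 - j0.7349 Ω
Step 3 — Series combination: Z_total = R + L + C = 2480 + j859.1 Ω = 2625∠19.1° Ω.
Step 4 — Source phasor: V = 50.2∠60.0° V = 25.1 + j43.47 V.
Step 5 — Ohm's law: I = V / Z_total = (25.1 + j43.47) / (2480 + j859.1) = 0.01446 + j0.01252 A.
Step 6 — Convert to polar: |I| = 0.01913 A, ∠I = 40.9°.

I = 0.01913∠40.9° A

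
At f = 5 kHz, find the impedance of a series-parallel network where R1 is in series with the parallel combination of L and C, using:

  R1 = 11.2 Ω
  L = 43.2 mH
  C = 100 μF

Step 1 — Angular frequency: ω = 2π·f = 2π·5000 = 3.142e+04 rad/s.
Step 2 — Component impedances:
  R1: Z = R = 11.2 Ω
  L: Z = jωL = j·3.142e+04·0.0432 = 0 + j1357 Ω
  C: Z = 1/(jωC) = -j/(ω·C) = 0 - j0.3183 Ω
Step 3 — Parallel branch: L || C = 1/(1/L + 1/C) = 0 - j0.3184 Ω.
Step 4 — Series with R1: Z_total = R1 + (L || C) = 11.2 - j0.3184 Ω = 11.2∠-1.6° Ω.

Z = 11.2 - j0.3184 Ω = 11.2∠-1.6° Ω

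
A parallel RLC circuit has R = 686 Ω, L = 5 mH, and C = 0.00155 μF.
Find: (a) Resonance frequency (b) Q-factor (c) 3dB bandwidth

Step 1 — Resonance: ω₀ = 1/√(LC) = 1/√(0.005·1.55e-09) = 3.592e+05 rad/s.
Step 2 — f₀ = ω₀/(2π) = 5.717e+04 Hz.
Step 3 — Parallel Q: Q = R/(ω₀L) = 686/(3.592e+05·0.005) = 0.3819.
Step 4 — Bandwidth: Δω = ω₀/Q = 9.405e+05 rad/s; BW = Δω/(2π) = 1.497e+05 Hz.

(a) f₀ = 5.717e+04 Hz  (b) Q = 0.3819  (c) BW = 1.497e+05 Hz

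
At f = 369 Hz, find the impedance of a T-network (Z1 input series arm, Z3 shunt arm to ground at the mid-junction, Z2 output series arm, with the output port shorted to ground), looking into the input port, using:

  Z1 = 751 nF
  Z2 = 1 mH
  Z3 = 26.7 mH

Step 1 — Angular frequency: ω = 2π·f = 2π·369 = 2318 rad/s.
Step 2 — Component impedances:
  Z1: Z = 1/(jωC) = -j/(ω·C) = 0 - j574.3 Ω
  Z2: Z = jωL = j·2318·0.001 = 0 + j2.318 Ω
  Z3: Z = jωL = j·2318·0.0267 = 0 + j61.9 Ω
Step 3 — With the output port shorted to ground, the output series arm Z2 runs from the junction to ground; the shunt arm Z3 also runs from the junction to ground. They appear in parallel: Z3 || Z2 = 0 + j2.235 Ω.
Step 4 — Series with input arm Z1: Z_in = Z1 + (Z3 || Z2) = 0 - j572.1 Ω = 572.1∠-90.0° Ω.

Z = 0 - j572.1 Ω = 572.1∠-90.0° Ω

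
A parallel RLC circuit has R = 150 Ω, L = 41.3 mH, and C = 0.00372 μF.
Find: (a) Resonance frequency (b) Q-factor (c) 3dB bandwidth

Step 1 — Resonance: ω₀ = 1/√(LC) = 1/√(0.0413·3.72e-09) = 8.068e+04 rad/s.
Step 2 — f₀ = ω₀/(2π) = 1.284e+04 Hz.
Step 3 — Parallel Q: Q = R/(ω₀L) = 150/(8.068e+04·0.0413) = 0.04502.
Step 4 — Bandwidth: Δω = ω₀/Q = 1.792e+06 rad/s; BW = Δω/(2π) = 2.852e+05 Hz.

(a) f₀ = 1.284e+04 Hz  (b) Q = 0.04502  (c) BW = 2.852e+05 Hz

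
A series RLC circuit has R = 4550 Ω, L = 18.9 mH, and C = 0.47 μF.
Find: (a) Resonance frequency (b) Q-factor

Step 1 — Resonance condition Im(Z)=0 gives ω₀ = 1/√(LC).
Step 2 — ω₀ = 1/√(0.0189·4.7e-07) = 1.061e+04 rad/s.
Step 3 — f₀ = ω₀/(2π) = 1689 Hz.
Step 4 — Series Q: Q = ω₀L/R = 1.061e+04·0.0189/4550 = 0.04407.

(a) f₀ = 1689 Hz  (b) Q = 0.04407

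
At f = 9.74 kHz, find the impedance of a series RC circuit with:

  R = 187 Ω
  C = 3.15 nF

Step 1 — Angular frequency: ω = 2π·f = 2π·9740 = 6.12e+04 rad/s.
Step 2 — Component impedances:
  R: Z = R = 187 Ω
  C: Z = 1/(jωC) = -j/(ω·C) = 0 - j5187 Ω
Step 3 — Series combination: Z_total = R + C = 187 - j5187 Ω = 5191∠-87.9° Ω.

Z = 187 - j5187 Ω = 5191∠-87.9° Ω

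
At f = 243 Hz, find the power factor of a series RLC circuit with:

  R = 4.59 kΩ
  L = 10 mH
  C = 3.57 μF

Step 1 — Angular frequency: ω = 2π·f = 2π·243 = 1527 rad/s.
Step 2 — Component impedances:
  R: Z = R = 4590 Ω
  L: Z = jωL = j·1527·0.01 = 0 + j15.27 Ω
  C: Z = 1/(jωC) = -j/(ω·C) = 0 - j183.5 Ω
Step 3 — Series combination: Z_total = R + L + C = 4590 - j168.2 Ω = 4593∠-2.1° Ω.
Step 4 — Power factor: PF = cos(φ) = Re(Z)/|Z| = 4590/4593 = 0.9993.
Step 5 — Type: Im(Z) = -168.2 ⇒ leading (phase φ = -2.1°).

PF = 0.9993 (leading, φ = -2.1°)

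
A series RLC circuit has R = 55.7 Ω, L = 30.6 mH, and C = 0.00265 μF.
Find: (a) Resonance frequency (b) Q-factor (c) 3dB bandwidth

Step 1 — Resonance: ω₀ = 1/√(LC) = 1/√(0.0306·2.65e-09) = 1.11e+05 rad/s.
Step 2 — f₀ = ω₀/(2π) = 1.767e+04 Hz.
Step 3 — Series Q: Q = ω₀L/R = 1.11e+05·0.0306/55.7 = 61.01.
Step 4 — Bandwidth: Δω = ω₀/Q = 1820 rad/s; BW = Δω/(2π) = 289.7 Hz.

(a) f₀ = 1.767e+04 Hz  (b) Q = 61.01  (c) BW = 289.7 Hz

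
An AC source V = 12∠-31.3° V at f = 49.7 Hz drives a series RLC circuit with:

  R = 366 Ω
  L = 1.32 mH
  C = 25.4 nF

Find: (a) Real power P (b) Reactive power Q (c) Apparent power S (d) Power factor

Step 1 — Angular frequency: ω = 2π·f = 2π·49.7 = 312.3 rad/s.
Step 2 — Component impedances:
  R: Z = R = 366 Ω
  L: Z = jωL = j·312.3·0.00132 = 0 + j0.4122 Ω
  C: Z = 1/(jωC) = -j/(ω·C) = 0 - j1.261e+05 Ω
Step 3 — Series combination: Z_total = R + L + C = 366 - j1.261e+05 Ω = 1.261e+05∠-89.8° Ω.
Step 4 — Source phasor: V = 12∠-31.3° V = 10.25 - j6.234 V.
Step 5 — Current: I = V / Z = 4.968e-05 + j8.118e-05 A = 9.518e-05∠58.5° A.
Step 6 — Complex power: S = V·I* = 3.316e-06 - j0.001142 VA.
Step 7 — Real power: P = Re(S) = 3.316e-06 W.
Step 8 — Reactive power: Q = Im(S) = -0.001142 VAR.
Step 9 — Apparent power: |S| = 0.001142 VA.
Step 10 — Power factor: PF = P/|S| = 0.002903 (leading).

(a) P = 3.316e-06 W  (b) Q = -0.001142 VAR  (c) S = 0.001142 VA  (d) PF = 0.002903 (leading)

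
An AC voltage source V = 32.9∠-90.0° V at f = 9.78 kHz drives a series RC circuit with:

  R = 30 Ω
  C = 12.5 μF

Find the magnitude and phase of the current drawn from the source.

Step 1 — Angular frequency: ω = 2π·f = 2π·9780 = 6.145e+04 rad/s.
Step 2 — Component impedances:
  R: Z = R = 30 Ω
  C: Z = 1/(jωC) = -j/(ω·C) = 0 - j1.302 Ω
Step 3 — Series combination: Z_total = R + C = 30 - j1.302 Ω = 30.03∠-2.5° Ω.
Step 4 — Source phasor: V = 32.9∠-90.0° V = 0 - j32.9 V.
Step 5 — Ohm's law: I = V / Z_total = (0 - j32.9) / (30 - j1.302) = 0.0475 - j1.095 A.
Step 6 — Convert to polar: |I| = 1.096 A, ∠I = -87.5°.

I = 1.096∠-87.5° A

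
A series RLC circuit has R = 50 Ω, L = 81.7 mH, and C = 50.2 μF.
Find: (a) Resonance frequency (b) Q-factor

Step 1 — Resonance condition Im(Z)=0 gives ω₀ = 1/√(LC).
Step 2 — ω₀ = 1/√(0.0817·5.02e-05) = 493.8 rad/s.
Step 3 — f₀ = ω₀/(2π) = 78.59 Hz.
Step 4 — Series Q: Q = ω₀L/R = 493.8·0.0817/50 = 0.8068.

(a) f₀ = 78.59 Hz  (b) Q = 0.8068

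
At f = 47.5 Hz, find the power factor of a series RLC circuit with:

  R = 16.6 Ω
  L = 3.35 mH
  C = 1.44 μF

Step 1 — Angular frequency: ω = 2π·f = 2π·47.5 = 298.5 rad/s.
Step 2 — Component impedances:
  R: Z = R = 16.6 Ω
  L: Z = jωL = j·298.5·0.00335 = 0 + j0.9998 Ω
  C: Z = 1/(jωC) = -j/(ω·C) = 0 - j2327 Ω
Step 3 — Series combination: Z_total = R + L + C = 16.6 - j2326 Ω = 2326∠-89.6° Ω.
Step 4 — Power factor: PF = cos(φ) = Re(Z)/|Z| = 16.6/2326 = 0.007137.
Step 5 — Type: Im(Z) = -2326 ⇒ leading (phase φ = -89.6°).

PF = 0.007137 (leading, φ = -89.6°)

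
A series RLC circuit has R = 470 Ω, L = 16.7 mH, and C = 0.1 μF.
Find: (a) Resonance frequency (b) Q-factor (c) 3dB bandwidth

Step 1 — Resonance condition Im(Z)=0 gives ω₀ = 1/√(LC).
Step 2 — ω₀ = 1/√(0.0167·1e-07) = 2.447e+04 rad/s.
Step 3 — f₀ = ω₀/(2π) = 3895 Hz.
Step 4 — Series Q: Q = ω₀L/R = 2.447e+04·0.0167/470 = 0.8695.
Step 5 — 3dB bandwidth: Δω = ω₀/Q = 2.814e+04 rad/s; BW = Δω/(2π) = 4479 Hz.

(a) f₀ = 3895 Hz  (b) Q = 0.8695  (c) BW = 4479 Hz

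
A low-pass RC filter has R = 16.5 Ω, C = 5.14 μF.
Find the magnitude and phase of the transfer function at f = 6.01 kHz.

Step 1 — Angular frequency: ω = 2π·6010 = 3.776e+04 rad/s.
Step 2 — Transfer function: H(jω) = 1/(1 + jωRC).
Step 3 — Denominator: 1 + jωRC = 1 + j·3.776e+04·16.5·5.14e-06 = 1 + j3.203.
Step 4 — H = 0.08884 - j0.2845.
Step 5 — Magnitude: |H| = 0.2981 (-10.5 dB); phase: φ = -72.7°.

|H| = 0.2981 (-10.5 dB), φ = -72.7°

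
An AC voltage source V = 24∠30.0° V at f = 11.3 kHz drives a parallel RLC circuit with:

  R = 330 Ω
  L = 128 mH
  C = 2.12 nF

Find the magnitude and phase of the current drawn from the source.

Step 1 — Angular frequency: ω = 2π·f = 2π·1.13e+04 = 7.1e+04 rad/s.
Step 2 — Component impedances:
  R: Z = R = 330 Ω
  L: Z = jωL = j·7.1e+04·0.128 = 0 + j9088 Ω
  C: Z = 1/(jωC) = -j/(ω·C) = 0 - j6644 Ω
Step 3 — Parallel combination: 1/Z_total = 1/R + 1/L + 1/C; Z_total = 329.9 - j4.408 Ω = 330∠-0.8° Ω.
Step 4 — Source phasor: V = 24∠30.0° V = 20.78 + j12 V.
Step 5 — Ohm's law: I = V / Z_total = (20.78 + j12) / (329.9 - j4.408) = 0.0625 + j0.03721 A.
Step 6 — Convert to polar: |I| = 0.07273 A, ∠I = 30.8°.

I = 0.07273∠30.8° A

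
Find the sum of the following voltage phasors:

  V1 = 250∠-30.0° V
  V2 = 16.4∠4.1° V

Step 1 — Convert each phasor to rectangular form:
  V1 = 250·(cos(-30.0°) + j·sin(-30.0°)) = 216.5 - j125 V
  V2 = 16.4·(cos(4.1°) + j·sin(4.1°)) = 16.36 + j1.173 V
Step 2 — Sum components: V_total = 232.9 - j123.8 V.
Step 3 — Convert to polar: |V_total| = 263.7 V, ∠V_total = -28.0°.

V_total = 263.7∠-28.0° V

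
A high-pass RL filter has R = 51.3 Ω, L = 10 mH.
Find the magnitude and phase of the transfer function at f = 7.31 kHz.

Step 1 — Angular frequency: ω = 2π·7310 = 4.593e+04 rad/s.
Step 2 — Transfer function: H(jω) = jωL/(R + jωL).
Step 3 — Numerator jωL = j·459.3; denominator R + jωL = 51.3 + j459.3.
Step 4 — H = 0.9877 + j0.1103.
Step 5 — Magnitude: |H| = 0.9938 (-0.1 dB); phase: φ = 6.4°.

|H| = 0.9938 (-0.1 dB), φ = 6.4°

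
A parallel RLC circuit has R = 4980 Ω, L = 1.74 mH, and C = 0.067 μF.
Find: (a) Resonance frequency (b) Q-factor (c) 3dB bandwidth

Step 1 — Resonance: ω₀ = 1/√(LC) = 1/√(0.00174·6.7e-08) = 9.262e+04 rad/s.
Step 2 — f₀ = ω₀/(2π) = 1.474e+04 Hz.
Step 3 — Parallel Q: Q = R/(ω₀L) = 4980/(9.262e+04·0.00174) = 30.9.
Step 4 — Bandwidth: Δω = ω₀/Q = 2997 rad/s; BW = Δω/(2π) = 477 Hz.

(a) f₀ = 1.474e+04 Hz  (b) Q = 30.9  (c) BW = 477 Hz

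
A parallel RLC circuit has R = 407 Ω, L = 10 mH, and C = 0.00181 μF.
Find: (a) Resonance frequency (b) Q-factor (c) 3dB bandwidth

Step 1 — Resonance: ω₀ = 1/√(LC) = 1/√(0.01·1.81e-09) = 2.351e+05 rad/s.
Step 2 — f₀ = ω₀/(2π) = 3.741e+04 Hz.
Step 3 — Parallel Q: Q = R/(ω₀L) = 407/(2.351e+05·0.01) = 0.1732.
Step 4 — Bandwidth: Δω = ω₀/Q = 1.357e+06 rad/s; BW = Δω/(2π) = 2.16e+05 Hz.

(a) f₀ = 3.741e+04 Hz  (b) Q = 0.1732  (c) BW = 2.16e+05 Hz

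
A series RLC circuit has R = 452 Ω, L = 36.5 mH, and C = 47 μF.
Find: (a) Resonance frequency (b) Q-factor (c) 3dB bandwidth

Step 1 — Resonance: ω₀ = 1/√(LC) = 1/√(0.0365·4.7e-05) = 763.5 rad/s.
Step 2 — f₀ = ω₀/(2π) = 121.5 Hz.
Step 3 — Series Q: Q = ω₀L/R = 763.5·0.0365/452 = 0.06165.
Step 4 — Bandwidth: Δω = ω₀/Q = 1.238e+04 rad/s; BW = Δω/(2π) = 1971 Hz.

(a) f₀ = 121.5 Hz  (b) Q = 0.06165  (c) BW = 1971 Hz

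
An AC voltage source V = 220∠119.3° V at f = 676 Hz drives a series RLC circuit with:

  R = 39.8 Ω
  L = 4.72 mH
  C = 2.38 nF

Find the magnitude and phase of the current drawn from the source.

Step 1 — Angular frequency: ω = 2π·f = 2π·676 = 4247 rad/s.
Step 2 — Component impedances:
  R: Z = R = 39.8 Ω
  L: Z = jωL = j·4247·0.00472 = 0 + j20.05 Ω
  C: Z = 1/(jωC) = -j/(ω·C) = 0 - j9.892e+04 Ω
Step 3 — Series combination: Z_total = R + L + C = 39.8 - j9.89e+04 Ω = 9.89e+04∠-90.0° Ω.
Step 4 — Source phasor: V = 220∠119.3° V = -107.7 + j191.9 V.
Step 5 — Ohm's law: I = V / Z_total = (-107.7 + j191.9) / (39.8 - j9.89e+04) = -0.00194 - j0.001088 A.
Step 6 — Convert to polar: |I| = 0.002224 A, ∠I = -150.7°.

I = 0.002224∠-150.7° A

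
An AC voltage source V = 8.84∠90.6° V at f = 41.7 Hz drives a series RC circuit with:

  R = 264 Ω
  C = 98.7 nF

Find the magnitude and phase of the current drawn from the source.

Step 1 — Angular frequency: ω = 2π·f = 2π·41.7 = 262 rad/s.
Step 2 — Component impedances:
  R: Z = R = 264 Ω
  C: Z = 1/(jωC) = -j/(ω·C) = 0 - j3.867e+04 Ω
Step 3 — Series combination: Z_total = R + C = 264 - j3.867e+04 Ω = 3.867e+04∠-89.6° Ω.
Step 4 — Source phasor: V = 8.84∠90.6° V = -0.09257 + j8.84 V.
Step 5 — Ohm's law: I = V / Z_total = (-0.09257 + j8.84) / (264 - j3.867e+04) = -0.0002286 - j8.332e-07 A.
Step 6 — Convert to polar: |I| = 0.0002286 A, ∠I = -179.8°.

I = 0.0002286∠-179.8° A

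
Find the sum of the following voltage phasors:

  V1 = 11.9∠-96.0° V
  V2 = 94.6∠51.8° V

Step 1 — Convert each phasor to rectangular form:
  V1 = 11.9·(cos(-96.0°) + j·sin(-96.0°)) = -1.244 - j11.83 V
  V2 = 94.6·(cos(51.8°) + j·sin(51.8°)) = 58.5 + j74.34 V
Step 2 — Sum components: V_total = 57.26 + j62.51 V.
Step 3 — Convert to polar: |V_total| = 84.77 V, ∠V_total = 47.5°.

V_total = 84.77∠47.5° V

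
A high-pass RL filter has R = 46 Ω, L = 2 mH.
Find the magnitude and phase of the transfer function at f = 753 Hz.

Step 1 — Angular frequency: ω = 2π·753 = 4731 rad/s.
Step 2 — Transfer function: H(jω) = jωL/(R + jωL).
Step 3 — Numerator jωL = j·9.462; denominator R + jωL = 46 + j9.462.
Step 4 — H = 0.0406 + j0.1974.
Step 5 — Magnitude: |H| = 0.2015 (-13.9 dB); phase: φ = 78.4°.

|H| = 0.2015 (-13.9 dB), φ = 78.4°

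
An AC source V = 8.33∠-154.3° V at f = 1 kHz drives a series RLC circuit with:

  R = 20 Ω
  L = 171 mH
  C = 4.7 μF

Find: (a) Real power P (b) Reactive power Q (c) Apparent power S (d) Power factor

Step 1 — Angular frequency: ω = 2π·f = 2π·1000 = 6283 rad/s.
Step 2 — Component impedances:
  R: Z = R = 20 Ω
  L: Z = jωL = j·6283·0.171 = 0 + j1074 Ω
  C: Z = 1/(jωC) = -j/(ω·C) = 0 - j33.86 Ω
Step 3 — Series combination: Z_total = R + L + C = 20 + j1041 Ω = 1041∠88.9° Ω.
Step 4 — Source phasor: V = 8.33∠-154.3° V = -7.506 - j3.612 V.
Step 5 — Current: I = V / Z = -0.003609 + j0.007144 A = 0.008004∠116.8° A.
Step 6 — Complex power: S = V·I* = 0.001281 + j0.06666 VA.
Step 7 — Real power: P = Re(S) = 0.001281 W.
Step 8 — Reactive power: Q = Im(S) = 0.06666 VAR.
Step 9 — Apparent power: |S| = 0.06667 VA.
Step 10 — Power factor: PF = P/|S| = 0.01922 (lagging).

(a) P = 0.001281 W  (b) Q = 0.06666 VAR  (c) S = 0.06667 VA  (d) PF = 0.01922 (lagging)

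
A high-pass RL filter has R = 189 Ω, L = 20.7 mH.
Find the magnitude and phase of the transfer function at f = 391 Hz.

Step 1 — Angular frequency: ω = 2π·391 = 2457 rad/s.
Step 2 — Transfer function: H(jω) = jωL/(R + jωL).
Step 3 — Numerator jωL = j·50.85; denominator R + jωL = 189 + j50.85.
Step 4 — H = 0.06751 + j0.2509.
Step 5 — Magnitude: |H| = 0.2598 (-11.7 dB); phase: φ = 74.9°.

|H| = 0.2598 (-11.7 dB), φ = 74.9°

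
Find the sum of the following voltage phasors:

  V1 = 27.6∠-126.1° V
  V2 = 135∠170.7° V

Step 1 — Convert each phasor to rectangular form:
  V1 = 27.6·(cos(-126.1°) + j·sin(-126.1°)) = -16.26 - j22.3 V
  V2 = 135·(cos(170.7°) + j·sin(170.7°)) = -133.2 + j21.82 V
Step 2 — Sum components: V_total = -149.5 - j0.484 V.
Step 3 — Convert to polar: |V_total| = 149.5 V, ∠V_total = -179.8°.

V_total = 149.5∠-179.8° V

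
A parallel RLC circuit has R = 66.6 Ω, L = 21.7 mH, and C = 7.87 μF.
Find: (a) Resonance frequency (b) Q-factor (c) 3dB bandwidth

Step 1 — Resonance: ω₀ = 1/√(LC) = 1/√(0.0217·7.87e-06) = 2420 rad/s.
Step 2 — f₀ = ω₀/(2π) = 385.1 Hz.
Step 3 — Parallel Q: Q = R/(ω₀L) = 66.6/(2420·0.0217) = 1.268.
Step 4 — Bandwidth: Δω = ω₀/Q = 1908 rad/s; BW = Δω/(2π) = 303.6 Hz.

(a) f₀ = 385.1 Hz  (b) Q = 1.268  (c) BW = 303.6 Hz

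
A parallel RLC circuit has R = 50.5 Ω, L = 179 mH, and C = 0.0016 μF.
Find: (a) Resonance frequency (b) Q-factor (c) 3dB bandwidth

Step 1 — Resonance: ω₀ = 1/√(LC) = 1/√(0.179·1.6e-09) = 5.909e+04 rad/s.
Step 2 — f₀ = ω₀/(2π) = 9404 Hz.
Step 3 — Parallel Q: Q = R/(ω₀L) = 50.5/(5.909e+04·0.179) = 0.004774.
Step 4 — Bandwidth: Δω = ω₀/Q = 1.238e+07 rad/s; BW = Δω/(2π) = 1.97e+06 Hz.

(a) f₀ = 9404 Hz  (b) Q = 0.004774  (c) BW = 1.97e+06 Hz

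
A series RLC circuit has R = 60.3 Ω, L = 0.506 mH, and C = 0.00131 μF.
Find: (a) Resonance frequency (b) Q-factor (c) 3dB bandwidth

Step 1 — Resonance: ω₀ = 1/√(LC) = 1/√(0.000506·1.31e-09) = 1.228e+06 rad/s.
Step 2 — f₀ = ω₀/(2π) = 1.955e+05 Hz.
Step 3 — Series Q: Q = ω₀L/R = 1.228e+06·0.000506/60.3 = 10.31.
Step 4 — Bandwidth: Δω = ω₀/Q = 1.192e+05 rad/s; BW = Δω/(2π) = 1.897e+04 Hz.

(a) f₀ = 1.955e+05 Hz  (b) Q = 10.31  (c) BW = 1.897e+04 Hz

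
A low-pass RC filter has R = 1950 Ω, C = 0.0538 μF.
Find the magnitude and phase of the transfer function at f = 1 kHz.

Step 1 — Angular frequency: ω = 2π·1000 = 6283 rad/s.
Step 2 — Transfer function: H(jω) = 1/(1 + jωRC).
Step 3 — Denominator: 1 + jωRC = 1 + j·6283·1950·5.38e-08 = 1 + j0.6592.
Step 4 — H = 0.6971 - j0.4595.
Step 5 — Magnitude: |H| = 0.8349 (-1.6 dB); phase: φ = -33.4°.

|H| = 0.8349 (-1.6 dB), φ = -33.4°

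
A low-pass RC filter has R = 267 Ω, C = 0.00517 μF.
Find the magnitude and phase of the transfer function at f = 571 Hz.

Step 1 — Angular frequency: ω = 2π·571 = 3588 rad/s.
Step 2 — Transfer function: H(jω) = 1/(1 + jωRC).
Step 3 — Denominator: 1 + jωRC = 1 + j·3588·267·5.17e-09 = 1 + j0.004952.
Step 4 — H = 1 - j0.004952.
Step 5 — Magnitude: |H| = 1 (-0.0 dB); phase: φ = -0.3°.

|H| = 1 (-0.0 dB), φ = -0.3°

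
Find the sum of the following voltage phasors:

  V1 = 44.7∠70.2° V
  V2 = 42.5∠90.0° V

Step 1 — Convert each phasor to rectangular form:
  V1 = 44.7·(cos(70.2°) + j·sin(70.2°)) = 15.14 + j42.06 V
  V2 = 42.5·(cos(90.0°) + j·sin(90.0°)) = 0 + j42.5 V
Step 2 — Sum components: V_total = 15.14 + j84.56 V.
Step 3 — Convert to polar: |V_total| = 85.9 V, ∠V_total = 79.8°.

V_total = 85.9∠79.8° V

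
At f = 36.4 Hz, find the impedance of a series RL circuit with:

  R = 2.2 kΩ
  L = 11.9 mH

Step 1 — Angular frequency: ω = 2π·f = 2π·36.4 = 228.7 rad/s.
Step 2 — Component impedances:
  R: Z = R = 2200 Ω
  L: Z = jωL = j·228.7·0.0119 = 0 + j2.722 Ω
Step 3 — Series combination: Z_total = R + L = 2200 + j2.722 Ω = 2200∠0.1° Ω.

Z = 2200 + j2.722 Ω = 2200∠0.1° Ω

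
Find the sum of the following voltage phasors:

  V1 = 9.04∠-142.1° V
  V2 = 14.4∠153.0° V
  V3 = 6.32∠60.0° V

Step 1 — Convert each phasor to rectangular form:
  V1 = 9.04·(cos(-142.1°) + j·sin(-142.1°)) = -7.133 - j5.553 V
  V2 = 14.4·(cos(153.0°) + j·sin(153.0°)) = -12.83 + j6.537 V
  V3 = 6.32·(cos(60.0°) + j·sin(60.0°)) = 3.16 + j5.473 V
Step 2 — Sum components: V_total = -16.8 + j6.458 V.
Step 3 — Convert to polar: |V_total| = 18 V, ∠V_total = 159.0°.

V_total = 18∠159.0° V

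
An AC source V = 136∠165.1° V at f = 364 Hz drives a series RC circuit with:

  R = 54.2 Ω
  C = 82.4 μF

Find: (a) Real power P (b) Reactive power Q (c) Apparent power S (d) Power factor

Step 1 — Angular frequency: ω = 2π·f = 2π·364 = 2287 rad/s.
Step 2 — Component impedances:
  R: Z = R = 54.2 Ω
  C: Z = 1/(jωC) = -j/(ω·C) = 0 - j5.306 Ω
Step 3 — Series combination: Z_total = R + C = 54.2 - j5.306 Ω = 54.46∠-5.6° Ω.
Step 4 — Source phasor: V = 136∠165.1° V = -131.4 + j34.97 V.
Step 5 — Current: I = V / Z = -2.464 + j0.4039 A = 2.497∠170.7° A.
Step 6 — Complex power: S = V·I* = 338 - j33.09 VA.
Step 7 — Real power: P = Re(S) = 338 W.
Step 8 — Reactive power: Q = Im(S) = -33.09 VAR.
Step 9 — Apparent power: |S| = 339.6 VA.
Step 10 — Power factor: PF = P/|S| = 0.9952 (leading).

(a) P = 338 W  (b) Q = -33.09 VAR  (c) S = 339.6 VA  (d) PF = 0.9952 (leading)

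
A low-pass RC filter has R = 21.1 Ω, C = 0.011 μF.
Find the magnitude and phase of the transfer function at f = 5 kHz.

Step 1 — Angular frequency: ω = 2π·5000 = 3.142e+04 rad/s.
Step 2 — Transfer function: H(jω) = 1/(1 + jωRC).
Step 3 — Denominator: 1 + jωRC = 1 + j·3.142e+04·21.1·1.1e-08 = 1 + j0.007292.
Step 4 — H = 0.9999 - j0.007291.
Step 5 — Magnitude: |H| = 1 (-0.0 dB); phase: φ = -0.4°.

|H| = 1 (-0.0 dB), φ = -0.4°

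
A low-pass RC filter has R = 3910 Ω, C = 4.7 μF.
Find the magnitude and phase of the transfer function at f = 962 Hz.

Step 1 — Angular frequency: ω = 2π·962 = 6044 rad/s.
Step 2 — Transfer function: H(jω) = 1/(1 + jωRC).
Step 3 — Denominator: 1 + jωRC = 1 + j·6044·3910·4.7e-06 = 1 + j111.1.
Step 4 — H = 8.104e-05 - j0.009002.
Step 5 — Magnitude: |H| = 0.009002 (-40.9 dB); phase: φ = -89.5°.

|H| = 0.009002 (-40.9 dB), φ = -89.5°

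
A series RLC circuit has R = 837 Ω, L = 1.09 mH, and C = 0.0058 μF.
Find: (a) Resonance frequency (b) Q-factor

Step 1 — Resonance condition Im(Z)=0 gives ω₀ = 1/√(LC).
Step 2 — ω₀ = 1/√(0.00109·5.8e-09) = 3.977e+05 rad/s.
Step 3 — f₀ = ω₀/(2π) = 6.33e+04 Hz.
Step 4 — Series Q: Q = ω₀L/R = 3.977e+05·0.00109/837 = 0.5179.

(a) f₀ = 6.33e+04 Hz  (b) Q = 0.5179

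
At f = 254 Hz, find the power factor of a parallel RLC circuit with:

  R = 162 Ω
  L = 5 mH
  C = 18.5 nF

Step 1 — Angular frequency: ω = 2π·f = 2π·254 = 1596 rad/s.
Step 2 — Component impedances:
  R: Z = R = 162 Ω
  L: Z = jωL = j·1596·0.005 = 0 + j7.98 Ω
  C: Z = 1/(jωC) = -j/(ω·C) = 0 - j3.387e+04 Ω
Step 3 — Parallel combination: 1/Z_total = 1/R + 1/L + 1/C; Z_total = 0.3923 + j7.962 Ω = 7.972∠87.2° Ω.
Step 4 — Power factor: PF = cos(φ) = Re(Z)/|Z| = 0.3923/7.972 = 0.04921.
Step 5 — Type: Im(Z) = 7.962 ⇒ lagging (phase φ = 87.2°).

PF = 0.04921 (lagging, φ = 87.2°)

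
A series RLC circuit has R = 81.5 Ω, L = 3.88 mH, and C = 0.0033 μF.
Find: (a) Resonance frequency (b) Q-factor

Step 1 — Resonance condition Im(Z)=0 gives ω₀ = 1/√(LC).
Step 2 — ω₀ = 1/√(0.00388·3.3e-09) = 2.795e+05 rad/s.
Step 3 — f₀ = ω₀/(2π) = 4.448e+04 Hz.
Step 4 — Series Q: Q = ω₀L/R = 2.795e+05·0.00388/81.5 = 13.3.

(a) f₀ = 4.448e+04 Hz  (b) Q = 13.3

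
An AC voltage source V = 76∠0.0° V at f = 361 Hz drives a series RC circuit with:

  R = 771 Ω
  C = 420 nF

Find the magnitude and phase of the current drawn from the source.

Step 1 — Angular frequency: ω = 2π·f = 2π·361 = 2268 rad/s.
Step 2 — Component impedances:
  R: Z = R = 771 Ω
  C: Z = 1/(jωC) = -j/(ω·C) = 0 - j1050 Ω
Step 3 — Series combination: Z_total = R + C = 771 - j1050 Ω = 1302∠-53.7° Ω.
Step 4 — Source phasor: V = 76∠0.0° V = 76 V.
Step 5 — Ohm's law: I = V / Z_total = (76) / (771 - j1050) = 0.03454 + j0.04703 A.
Step 6 — Convert to polar: |I| = 0.05835 A, ∠I = 53.7°.

I = 0.05835∠53.7° A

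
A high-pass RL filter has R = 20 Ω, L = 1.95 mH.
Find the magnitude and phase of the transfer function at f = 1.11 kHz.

Step 1 — Angular frequency: ω = 2π·1110 = 6974 rad/s.
Step 2 — Transfer function: H(jω) = jωL/(R + jωL).
Step 3 — Numerator jωL = j·13.6; denominator R + jωL = 20 + j13.6.
Step 4 — H = 0.3162 + j0.465.
Step 5 — Magnitude: |H| = 0.5623 (-5.0 dB); phase: φ = 55.8°.

|H| = 0.5623 (-5.0 dB), φ = 55.8°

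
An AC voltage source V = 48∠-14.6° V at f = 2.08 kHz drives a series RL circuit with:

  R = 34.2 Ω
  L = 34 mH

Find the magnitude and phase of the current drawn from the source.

Step 1 — Angular frequency: ω = 2π·f = 2π·2080 = 1.307e+04 rad/s.
Step 2 — Component impedances:
  R: Z = R = 34.2 Ω
  L: Z = jωL = j·1.307e+04·0.034 = 0 + j444.3 Ω
Step 3 — Series combination: Z_total = R + L = 34.2 + j444.3 Ω = 445.7∠85.6° Ω.
Step 4 — Source phasor: V = 48∠-14.6° V = 46.45 - j12.1 V.
Step 5 — Ohm's law: I = V / Z_total = (46.45 - j12.1) / (34.2 + j444.3) = -0.01907 - j0.106 A.
Step 6 — Convert to polar: |I| = 0.1077 A, ∠I = -100.2°.

I = 0.1077∠-100.2° A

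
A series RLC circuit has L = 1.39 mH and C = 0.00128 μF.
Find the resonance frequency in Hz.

Step 1 — Resonance condition Im(Z)=0 gives ω₀ = 1/√(LC).
Step 2 — ω₀ = 1/√(0.00139·1.28e-09) = 7.497e+05 rad/s.
Step 3 — f₀ = ω₀/(2π) = 1.193e+05 Hz.

f₀ = 1.193e+05 Hz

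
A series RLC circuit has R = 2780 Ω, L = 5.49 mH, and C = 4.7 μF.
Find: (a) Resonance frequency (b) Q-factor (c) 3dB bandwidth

Step 1 — Resonance: ω₀ = 1/√(LC) = 1/√(0.00549·4.7e-06) = 6225 rad/s.
Step 2 — f₀ = ω₀/(2π) = 990.8 Hz.
Step 3 — Series Q: Q = ω₀L/R = 6225·0.00549/2780 = 0.01229.
Step 4 — Bandwidth: Δω = ω₀/Q = 5.064e+05 rad/s; BW = Δω/(2π) = 8.059e+04 Hz.

(a) f₀ = 990.8 Hz  (b) Q = 0.01229  (c) BW = 8.059e+04 Hz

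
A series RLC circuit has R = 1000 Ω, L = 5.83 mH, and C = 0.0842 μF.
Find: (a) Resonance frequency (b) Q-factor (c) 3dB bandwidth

Step 1 — Resonance condition Im(Z)=0 gives ω₀ = 1/√(LC).
Step 2 — ω₀ = 1/√(0.00583·8.42e-08) = 4.513e+04 rad/s.
Step 3 — f₀ = ω₀/(2π) = 7183 Hz.
Step 4 — Series Q: Q = ω₀L/R = 4.513e+04·0.00583/1000 = 0.2631.
Step 5 — 3dB bandwidth: Δω = ω₀/Q = 1.715e+05 rad/s; BW = Δω/(2π) = 2.73e+04 Hz.

(a) f₀ = 7183 Hz  (b) Q = 0.2631  (c) BW = 2.73e+04 Hz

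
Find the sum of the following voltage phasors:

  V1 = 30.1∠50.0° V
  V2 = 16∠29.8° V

Step 1 — Convert each phasor to rectangular form:
  V1 = 30.1·(cos(50.0°) + j·sin(50.0°)) = 19.35 + j23.06 V
  V2 = 16·(cos(29.8°) + j·sin(29.8°)) = 13.88 + j7.952 V
Step 2 — Sum components: V_total = 33.23 + j31.01 V.
Step 3 — Convert to polar: |V_total| = 45.45 V, ∠V_total = 43.0°.

V_total = 45.45∠43.0° V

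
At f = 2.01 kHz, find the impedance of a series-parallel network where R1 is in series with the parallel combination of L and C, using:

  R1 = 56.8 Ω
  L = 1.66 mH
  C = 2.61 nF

Step 1 — Angular frequency: ω = 2π·f = 2π·2010 = 1.263e+04 rad/s.
Step 2 — Component impedances:
  R1: Z = R = 56.8 Ω
  L: Z = jωL = j·1.263e+04·0.00166 = 0 + j20.96 Ω
  C: Z = 1/(jωC) = -j/(ω·C) = 0 - j3.034e+04 Ω
Step 3 — Parallel branch: L || C = 1/(1/L + 1/C) = 0 + j20.98 Ω.
Step 4 — Series with R1: Z_total = R1 + (L || C) = 56.8 + j20.98 Ω = 60.55∠20.3° Ω.

Z = 56.8 + j20.98 Ω = 60.55∠20.3° Ω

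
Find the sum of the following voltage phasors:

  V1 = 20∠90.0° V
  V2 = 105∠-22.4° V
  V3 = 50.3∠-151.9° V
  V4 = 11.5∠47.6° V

Step 1 — Convert each phasor to rectangular form:
  V1 = 20·(cos(90.0°) + j·sin(90.0°)) = 0 + j20 V
  V2 = 105·(cos(-22.4°) + j·sin(-22.4°)) = 97.08 - j40.01 V
  V3 = 50.3·(cos(-151.9°) + j·sin(-151.9°)) = -44.37 - j23.69 V
  V4 = 11.5·(cos(47.6°) + j·sin(47.6°)) = 7.754 + j8.492 V
Step 2 — Sum components: V_total = 60.46 - j35.21 V.
Step 3 — Convert to polar: |V_total| = 69.97 V, ∠V_total = -30.2°.

V_total = 69.97∠-30.2° V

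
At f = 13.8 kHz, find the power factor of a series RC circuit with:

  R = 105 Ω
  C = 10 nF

Step 1 — Angular frequency: ω = 2π·f = 2π·1.38e+04 = 8.671e+04 rad/s.
Step 2 — Component impedances:
  R: Z = R = 105 Ω
  C: Z = 1/(jωC) = -j/(ω·C) = 0 - j1153 Ω
Step 3 — Series combination: Z_total = R + C = 105 - j1153 Ω = 1158∠-84.8° Ω.
Step 4 — Power factor: PF = cos(φ) = Re(Z)/|Z| = 105/1158 = 0.09067.
Step 5 — Type: Im(Z) = -1153 ⇒ leading (phase φ = -84.8°).

PF = 0.09067 (leading, φ = -84.8°)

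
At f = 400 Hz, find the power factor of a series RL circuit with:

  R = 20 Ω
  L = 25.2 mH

Step 1 — Angular frequency: ω = 2π·f = 2π·400 = 2513 rad/s.
Step 2 — Component impedances:
  R: Z = R = 20 Ω
  L: Z = jωL = j·2513·0.0252 = 0 + j63.33 Ω
Step 3 — Series combination: Z_total = R + L = 20 + j63.33 Ω = 66.42∠72.5° Ω.
Step 4 — Power factor: PF = cos(φ) = Re(Z)/|Z| = 20/66.42 = 0.3011.
Step 5 — Type: Im(Z) = 63.33 ⇒ lagging (phase φ = 72.5°).

PF = 0.3011 (lagging, φ = 72.5°)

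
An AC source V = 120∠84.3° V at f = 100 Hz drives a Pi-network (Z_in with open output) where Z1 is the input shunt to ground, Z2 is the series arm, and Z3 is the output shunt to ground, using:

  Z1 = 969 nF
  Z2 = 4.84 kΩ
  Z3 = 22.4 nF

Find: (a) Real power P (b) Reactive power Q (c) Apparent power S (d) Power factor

Step 1 — Angular frequency: ω = 2π·f = 2π·100 = 628.3 rad/s.
Step 2 — Component impedances:
  Z1: Z = 1/(jωC) = -j/(ω·C) = 0 - j1642 Ω
  Z2: Z = R = 4840 Ω
  Z3: Z = 1/(jωC) = -j/(ω·C) = 0 - j7.105e+04 Ω
Step 3 — With open output, the series arm Z2 and the output shunt Z3 appear in series to ground: Z2 + Z3 = 4840 - j7.105e+04 Ω.
Step 4 — Parallel with input shunt Z1: Z_in = Z1 || (Z2 + Z3) = 2.46 - j1606 Ω = 1606∠-89.9° Ω.
Step 5 — Source phasor: V = 120∠84.3° V = 11.92 + j119.4 V.
Step 6 — Current: I = V / Z = -0.07436 + j0.007537 A = 0.07474∠174.2° A.
Step 7 — Complex power: S = V·I* = 0.01374 - j8.969 VA.
Step 8 — Real power: P = Re(S) = 0.01374 W.
Step 9 — Reactive power: Q = Im(S) = -8.969 VAR.
Step 10 — Apparent power: |S| = 8.969 VA.
Step 11 — Power factor: PF = P/|S| = 0.001532 (leading).

(a) P = 0.01374 W  (b) Q = -8.969 VAR  (c) S = 8.969 VA  (d) PF = 0.001532 (leading)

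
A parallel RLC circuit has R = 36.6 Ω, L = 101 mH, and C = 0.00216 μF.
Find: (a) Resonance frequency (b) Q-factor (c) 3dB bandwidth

Step 1 — Resonance: ω₀ = 1/√(LC) = 1/√(0.101·2.16e-09) = 6.77e+04 rad/s.
Step 2 — f₀ = ω₀/(2π) = 1.078e+04 Hz.
Step 3 — Parallel Q: Q = R/(ω₀L) = 36.6/(6.77e+04·0.101) = 0.005352.
Step 4 — Bandwidth: Δω = ω₀/Q = 1.265e+07 rad/s; BW = Δω/(2π) = 2.013e+06 Hz.

(a) f₀ = 1.078e+04 Hz  (b) Q = 0.005352  (c) BW = 2.013e+06 Hz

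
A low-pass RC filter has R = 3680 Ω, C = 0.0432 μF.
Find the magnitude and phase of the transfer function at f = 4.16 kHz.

Step 1 — Angular frequency: ω = 2π·4160 = 2.614e+04 rad/s.
Step 2 — Transfer function: H(jω) = 1/(1 + jωRC).
Step 3 — Denominator: 1 + jωRC = 1 + j·2.614e+04·3680·4.32e-08 = 1 + j4.155.
Step 4 — H = 0.05474 - j0.2275.
Step 5 — Magnitude: |H| = 0.234 (-12.6 dB); phase: φ = -76.5°.

|H| = 0.234 (-12.6 dB), φ = -76.5°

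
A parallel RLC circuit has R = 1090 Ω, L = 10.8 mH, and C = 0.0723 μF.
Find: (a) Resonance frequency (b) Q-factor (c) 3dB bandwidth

Step 1 — Resonance: ω₀ = 1/√(LC) = 1/√(0.0108·7.23e-08) = 3.579e+04 rad/s.
Step 2 — f₀ = ω₀/(2π) = 5696 Hz.
Step 3 — Parallel Q: Q = R/(ω₀L) = 1090/(3.579e+04·0.0108) = 2.82.
Step 4 — Bandwidth: Δω = ω₀/Q = 1.269e+04 rad/s; BW = Δω/(2π) = 2020 Hz.

(a) f₀ = 5696 Hz  (b) Q = 2.82  (c) BW = 2020 Hz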